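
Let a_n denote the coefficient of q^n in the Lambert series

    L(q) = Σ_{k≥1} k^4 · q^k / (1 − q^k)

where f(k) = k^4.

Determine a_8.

a_8 = 4369

q^8  k|8↦f(k): 1:1 2:16 4:256 8:4096  a_8=4369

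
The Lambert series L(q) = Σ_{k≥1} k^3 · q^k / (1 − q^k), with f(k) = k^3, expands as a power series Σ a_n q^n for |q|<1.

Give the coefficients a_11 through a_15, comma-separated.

1332, 2044, 2198, 3096, 3528

[q^11] f(11)=1331,f(1)=1 ⇒ 1332
[q^12] f(12)=1728,f(6)=216,f(4)=64,f(3)=27,f(2)=8,f(1)=1 ⇒ 2044
[q^13] f(1)=1,f(13)=2197 ⇒ 2198
n=14: 1·14 2·7 7·2 14·1  f→[1+8+343+2744]=3096
[q^15] f(15)=3375,f(5)=125,f(3)=27,f(1)=1 ⇒ 3528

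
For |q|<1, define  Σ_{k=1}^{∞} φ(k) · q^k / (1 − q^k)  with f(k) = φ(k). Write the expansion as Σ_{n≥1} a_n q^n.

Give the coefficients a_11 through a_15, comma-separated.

n=11: 11·1 1·11  φ→[10+1]=11
[q^12] φ(12)=4,φ(6)=2,φ(4)=2,φ(3)=2,φ(2)=1,φ(1)=1 ⇒ 12
q^13  k|13↦φ(k): 13:12 1:1  a_13=13
d|14:{1,2,7,14}  Σφ=1+1+6+6=14
q^15  k|15↦φ(k): 1:1 3:2 5:4 15:8  a_15=15

11, 12, 13, 14, 15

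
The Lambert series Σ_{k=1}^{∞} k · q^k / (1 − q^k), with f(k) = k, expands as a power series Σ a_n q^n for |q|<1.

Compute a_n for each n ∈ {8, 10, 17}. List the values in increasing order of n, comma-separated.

q^8  k|8↦f(k): 8:8 4:4 2:2 1:1  a_8=15
[q^10] f(1)=1,f(2)=2,f(5)=5,f(10)=10 ⇒ 18
d|17:{1,17}  Σf=1+17=18

15, 18, 18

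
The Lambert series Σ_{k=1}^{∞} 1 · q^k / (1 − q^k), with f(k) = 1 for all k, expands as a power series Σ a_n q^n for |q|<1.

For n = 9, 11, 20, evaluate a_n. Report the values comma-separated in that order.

3, 2, 6

d|9:{1,3,9}  Σf=1+1+1=3
[q^11] f(1)=1,f(11)=1 ⇒ 2
[q^20] f(20)=1,f(10)=1,f(5)=1,f(4)=1,f(2)=1,f(1)=1 ⇒ 6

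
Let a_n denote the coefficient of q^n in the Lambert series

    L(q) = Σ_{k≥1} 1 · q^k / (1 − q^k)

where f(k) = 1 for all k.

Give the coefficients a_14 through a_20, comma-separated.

q^14  k|14↦f(k): 1:1 2:1 7:1 14:1  a_14=4
q^15  k|15↦f(k): 15:1 5:1 3:1 1:1  a_15=4
d|16:{16,8,4,2,1}  Σf=1+1+1+1+1=5
[q^17] f(17)=1,f(1)=1 ⇒ 2
n=18: 18·1 9·2 6·3 3·6 2·9 1·18  f→[1+1+1+1+1+1]=6
[q^19] f(19)=1,f(1)=1 ⇒ 2
q^20  k|20↦f(k): 1:1 2:1 4:1 5:1 10:1 20:1  a_20=6

4, 4, 5, 2, 6, 2, 6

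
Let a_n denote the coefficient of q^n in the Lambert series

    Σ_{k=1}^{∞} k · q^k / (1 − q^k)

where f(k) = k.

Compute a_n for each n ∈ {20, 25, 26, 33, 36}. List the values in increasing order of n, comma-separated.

[q^20] f(1)=1,f(2)=2,f(4)=4,f(5)=5,f(10)=10,f(20)=20 ⇒ 42
q^25  k|25↦f(k): 25:25 5:5 1:1  a_25=31
d|26:{26,13,2,1}  Σf=26+13+2+1=42
n=33: 1·33 3·11 11·3 33·1  f→[1+3+11+33]=48
q^36  k|36↦f(k): 1:1 2:2 3:3 4:4 6:6 9:9 12:12 18:18 36:36  a_36=91

42, 31, 42, 48, 91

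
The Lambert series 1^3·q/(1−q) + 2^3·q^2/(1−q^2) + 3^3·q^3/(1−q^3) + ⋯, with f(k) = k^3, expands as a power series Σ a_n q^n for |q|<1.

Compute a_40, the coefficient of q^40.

[q^40] f(40)=64000,f(20)=8000,f(10)=1000,f(8)=512,f(5)=125,f(4)=64,f(2)=8,f(1)=1 ⇒ 73710

a_40 = 73710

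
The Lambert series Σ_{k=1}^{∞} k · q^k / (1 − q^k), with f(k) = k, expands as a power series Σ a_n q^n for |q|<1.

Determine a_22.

a_22 = 36

[q^22] f(1)=1,f(2)=2,f(11)=11,f(22)=22 ⇒ 36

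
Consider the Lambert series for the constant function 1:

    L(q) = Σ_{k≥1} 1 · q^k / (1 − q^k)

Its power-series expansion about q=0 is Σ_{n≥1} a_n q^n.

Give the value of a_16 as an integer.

a_16 = 5

[q^16] f(1)=1,f(2)=1,f(4)=1,f(8)=1,f(16)=1 ⇒ 5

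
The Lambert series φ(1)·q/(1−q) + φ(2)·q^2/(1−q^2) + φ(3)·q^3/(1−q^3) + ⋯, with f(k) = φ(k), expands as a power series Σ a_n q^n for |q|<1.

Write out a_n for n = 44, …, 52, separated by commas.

q^44  k|44↦φ(k): 1:1 2:1 4:2 11:10 22:10 44:20  a_44=44
q^45  k|45↦φ(k): 45:24 15:8 9:6 5:4 3:2 1:1  a_45=45
d|46:{1,2,23,46}  Σφ=1+1+22+22=46
q^47  k|47↦φ(k): 47:46 1:1  a_47=47
d|48:{1,2,3,4,6,8,12,16,24,48}  Σφ=1+1+2+2+2+4+4+8+8+16=48
[q^49] φ(1)=1,φ(7)=6,φ(49)=42 ⇒ 49
[q^50] φ(50)=20,φ(25)=20,φ(10)=4,φ(5)=4,φ(2)=1,φ(1)=1 ⇒ 50
d|51:{1,3,17,51}  Σφ=1+2+16+32=51
n=52: 1·52 2·26 4·13 13·4 26·2 52·1  φ→[1+1+2+12+12+24]=52

44, 45, 46, 47, 48, 49, 50, 51, 52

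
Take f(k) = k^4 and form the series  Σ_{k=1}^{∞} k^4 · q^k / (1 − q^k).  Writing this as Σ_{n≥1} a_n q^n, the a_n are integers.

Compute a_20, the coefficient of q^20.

a_20 = 170898

d|20:{20,10,5,4,2,1}  Σf=160000+10000+625+256+16+1=170898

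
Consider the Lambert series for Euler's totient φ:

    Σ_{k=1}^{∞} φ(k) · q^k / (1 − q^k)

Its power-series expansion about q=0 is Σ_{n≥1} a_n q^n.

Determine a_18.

q^18  k|18↦φ(k): 18:6 9:6 6:2 3:2 2:1 1:1  a_18=18

a_18 = 18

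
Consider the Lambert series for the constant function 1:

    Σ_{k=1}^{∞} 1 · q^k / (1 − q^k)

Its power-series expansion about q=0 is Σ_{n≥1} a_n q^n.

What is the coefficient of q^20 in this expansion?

a_20 = 6

n=20: 20·1 10·2 5·4 4·5 2·10 1·20  f→[1+1+1+1+1+1]=6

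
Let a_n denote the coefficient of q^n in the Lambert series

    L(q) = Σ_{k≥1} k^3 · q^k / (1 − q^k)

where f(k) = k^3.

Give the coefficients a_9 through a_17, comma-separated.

757, 1134, 1332, 2044, 2198, 3096, 3528, 4681, 4914

q^9  k|9↦f(k): 1:1 3:27 9:729  a_9=757
[q^10] f(10)=1000,f(5)=125,f(2)=8,f(1)=1 ⇒ 1134
n=11: 1·11 11·1  f→[1+1331]=1332
d|12:{1,2,3,4,6,12}  Σf=1+8+27+64+216+1728=2044
[q^13] f(1)=1,f(13)=2197 ⇒ 2198
[q^14] f(1)=1,f(2)=8,f(7)=343,f(14)=2744 ⇒ 3096
n=15: 15·1 5·3 3·5 1·15  f→[3375+125+27+1]=3528
n=16: 1·16 2·8 4·4 8·2 16·1  f→[1+8+64+512+4096]=4681
n=17: 1·17 17·1  f→[1+4913]=4914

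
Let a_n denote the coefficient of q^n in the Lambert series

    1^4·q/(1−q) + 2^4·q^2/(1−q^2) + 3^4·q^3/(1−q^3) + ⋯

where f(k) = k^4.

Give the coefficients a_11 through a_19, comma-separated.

d|11:{11,1}  Σf=14641+1=14642
[q^12] f(12)=20736,f(6)=1296,f(4)=256,f(3)=81,f(2)=16,f(1)=1 ⇒ 22386
n=13: 1·13 13·1  f→[1+28561]=28562
q^14  k|14↦f(k): 14:38416 7:2401 2:16 1:1  a_14=40834
n=15: 1·15 3·5 5·3 15·1  f→[1+81+625+50625]=51332
d|16:{16,8,4,2,1}  Σf=65536+4096+256+16+1=69905
[q^17] f(17)=83521,f(1)=1 ⇒ 83522
d|18:{1,2,3,6,9,18}  Σf=1+16+81+1296+6561+104976=112931
[q^19] f(1)=1,f(19)=130321 ⇒ 130322

14642, 22386, 28562, 40834, 51332, 69905, 83522, 112931, 130322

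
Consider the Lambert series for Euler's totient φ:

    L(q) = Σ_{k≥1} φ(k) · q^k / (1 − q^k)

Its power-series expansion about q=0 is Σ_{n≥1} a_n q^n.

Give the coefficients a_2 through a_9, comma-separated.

[q^2] φ(2)=1,φ(1)=1 ⇒ 2
q^3  k|3↦φ(k): 3:2 1:1  a_3=3
d|4:{4,2,1}  Σφ=2+1+1=4
n=5: 5·1 1·5  φ→[4+1]=5
n=6: 6·1 3·2 2·3 1·6  φ→[2+2+1+1]=6
d|7:{1,7}  Σφ=1+6=7
q^8  k|8↦φ(k): 1:1 2:1 4:2 8:4  a_8=8
q^9  k|9↦φ(k): 1:1 3:2 9:6  a_9=9

2, 3, 4, 5, 6, 7, 8, 9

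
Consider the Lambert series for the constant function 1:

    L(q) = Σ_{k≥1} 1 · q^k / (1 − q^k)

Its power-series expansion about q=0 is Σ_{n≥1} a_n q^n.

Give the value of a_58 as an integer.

[q^58] f(58)=1,f(29)=1,f(2)=1,f(1)=1 ⇒ 4

a_58 = 4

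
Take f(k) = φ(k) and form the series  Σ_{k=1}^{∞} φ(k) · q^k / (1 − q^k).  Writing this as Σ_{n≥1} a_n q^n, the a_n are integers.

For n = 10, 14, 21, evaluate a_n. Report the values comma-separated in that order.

[q^10] φ(10)=4,φ(5)=4,φ(2)=1,φ(1)=1 ⇒ 10
[q^14] φ(14)=6,φ(7)=6,φ(2)=1,φ(1)=1 ⇒ 14
[q^21] φ(1)=1,φ(3)=2,φ(7)=6,φ(21)=12 ⇒ 21

10, 14, 21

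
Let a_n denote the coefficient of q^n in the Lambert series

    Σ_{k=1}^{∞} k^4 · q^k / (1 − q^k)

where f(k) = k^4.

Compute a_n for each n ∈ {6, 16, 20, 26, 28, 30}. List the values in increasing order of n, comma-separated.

d|6:{6,3,2,1}  Σf=1296+81+16+1=1394
q^16  k|16↦f(k): 16:65536 8:4096 4:256 2:16 1:1  a_16=69905
[q^20] f(1)=1,f(2)=16,f(4)=256,f(5)=625,f(10)=10000,f(20)=160000 ⇒ 170898
[q^26] f(26)=456976,f(13)=28561,f(2)=16,f(1)=1 ⇒ 485554
d|28:{28,14,7,4,2,1}  Σf=614656+38416+2401+256+16+1=655746
d|30:{30,15,10,6,5,3,2,1}  Σf=810000+50625+10000+1296+625+81+16+1=872644

1394, 69905, 170898, 485554, 655746, 872644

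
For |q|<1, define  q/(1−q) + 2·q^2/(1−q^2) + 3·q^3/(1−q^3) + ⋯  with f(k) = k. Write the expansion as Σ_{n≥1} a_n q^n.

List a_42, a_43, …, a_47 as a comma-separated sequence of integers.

q^42  k|42↦f(k): 42:42 21:21 14:14 7:7 6:6 3:3 2:2 1:1  a_42=96
n=43: 43·1 1·43  f→[43+1]=44
[q^44] f(44)=44,f(22)=22,f(11)=11,f(4)=4,f(2)=2,f(1)=1 ⇒ 84
d|45:{45,15,9,5,3,1}  Σf=45+15+9+5+3+1=78
q^46  k|46↦f(k): 1:1 2:2 23:23 46:46  a_46=72
[q^47] f(1)=1,f(47)=47 ⇒ 48

96, 44, 84, 78, 72, 48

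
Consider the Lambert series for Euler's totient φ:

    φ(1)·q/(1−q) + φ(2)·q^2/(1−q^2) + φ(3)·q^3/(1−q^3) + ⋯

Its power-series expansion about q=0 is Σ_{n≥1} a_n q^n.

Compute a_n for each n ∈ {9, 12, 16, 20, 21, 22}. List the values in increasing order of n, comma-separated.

[q^9] φ(9)=6,φ(3)=2,φ(1)=1 ⇒ 9
[q^12] φ(12)=4,φ(6)=2,φ(4)=2,φ(3)=2,φ(2)=1,φ(1)=1 ⇒ 12
n=16: 16·1 8·2 4·4 2·8 1·16  φ→[8+4+2+1+1]=16
q^20  k|20↦φ(k): 20:8 10:4 5:4 4:2 2:1 1:1  a_20=20
q^21  k|21↦φ(k): 1:1 3:2 7:6 21:12  a_21=21
[q^22] φ(1)=1,φ(2)=1,φ(11)=10,φ(22)=10 ⇒ 22

9, 12, 16, 20, 21, 22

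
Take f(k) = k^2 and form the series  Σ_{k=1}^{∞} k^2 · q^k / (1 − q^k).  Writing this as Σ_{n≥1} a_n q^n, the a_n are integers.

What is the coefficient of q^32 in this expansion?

a_32 = 1365

[q^32] f(32)=1024,f(16)=256,f(8)=64,f(4)=16,f(2)=4,f(1)=1 ⇒ 1365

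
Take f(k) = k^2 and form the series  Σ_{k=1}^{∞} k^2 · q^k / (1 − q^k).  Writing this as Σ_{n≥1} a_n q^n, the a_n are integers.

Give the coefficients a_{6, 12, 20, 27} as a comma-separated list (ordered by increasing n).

50, 210, 546, 820

n=6: 1·6 2·3 3·2 6·1  f→[1+4+9+36]=50
d|12:{1,2,3,4,6,12}  Σf=1+4+9+16+36+144=210
[q^20] f(1)=1,f(2)=4,f(4)=16,f(5)=25,f(10)=100,f(20)=400 ⇒ 546
[q^27] f(1)=1,f(3)=9,f(9)=81,f(27)=729 ⇒ 820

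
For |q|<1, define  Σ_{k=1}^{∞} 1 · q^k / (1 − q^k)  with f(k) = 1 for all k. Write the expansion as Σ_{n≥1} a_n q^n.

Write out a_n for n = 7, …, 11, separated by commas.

2, 4, 3, 4, 2

q^7  k|7↦f(k): 7:1 1:1  a_7=2
d|8:{8,4,2,1}  Σf=1+1+1+1=4
d|9:{1,3,9}  Σf=1+1+1=3
q^10  k|10↦f(k): 1:1 2:1 5:1 10:1  a_10=4
q^11  k|11↦f(k): 1:1 11:1  a_11=2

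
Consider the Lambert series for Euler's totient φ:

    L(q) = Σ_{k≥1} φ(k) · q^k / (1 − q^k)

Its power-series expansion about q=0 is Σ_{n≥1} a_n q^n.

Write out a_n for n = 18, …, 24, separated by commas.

n=18: 1·18 2·9 3·6 6·3 9·2 18·1  φ→[1+1+2+2+6+6]=18
q^19  k|19↦φ(k): 1:1 19:18  a_19=19
d|20:{20,10,5,4,2,1}  Σφ=8+4+4+2+1+1=20
n=21: 1·21 3·7 7·3 21·1  φ→[1+2+6+12]=21
q^22  k|22↦φ(k): 22:10 11:10 2:1 1:1  a_22=22
d|23:{1,23}  Σφ=1+22=23
[q^24] φ(24)=8,φ(12)=4,φ(8)=4,φ(6)=2,φ(4)=2,φ(3)=2,φ(2)=1,φ(1)=1 ⇒ 24

18, 19, 20, 21, 22, 23, 24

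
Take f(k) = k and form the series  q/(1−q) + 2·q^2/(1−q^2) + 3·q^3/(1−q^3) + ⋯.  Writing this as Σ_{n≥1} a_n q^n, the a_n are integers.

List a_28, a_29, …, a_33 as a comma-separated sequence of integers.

56, 30, 72, 32, 63, 48

[q^28] f(28)=28,f(14)=14,f(7)=7,f(4)=4,f(2)=2,f(1)=1 ⇒ 56
q^29  k|29↦f(k): 29:29 1:1  a_29=30
[q^30] f(30)=30,f(15)=15,f(10)=10,f(6)=6,f(5)=5,f(3)=3,f(2)=2,f(1)=1 ⇒ 72
q^31  k|31↦f(k): 31:31 1:1  a_31=32
q^32  k|32↦f(k): 1:1 2:2 4:4 8:8 16:16 32:32  a_32=63
n=33: 33·1 11·3 3·11 1·33  f→[33+11+3+1]=48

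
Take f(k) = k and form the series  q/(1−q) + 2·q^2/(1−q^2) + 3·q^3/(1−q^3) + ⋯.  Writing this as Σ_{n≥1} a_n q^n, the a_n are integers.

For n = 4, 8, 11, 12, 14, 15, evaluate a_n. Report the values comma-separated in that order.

d|4:{4,2,1}  Σf=4+2+1=7
n=8: 8·1 4·2 2·4 1·8  f→[8+4+2+1]=15
[q^11] f(11)=11,f(1)=1 ⇒ 12
d|12:{12,6,4,3,2,1}  Σf=12+6+4+3+2+1=28
[q^14] f(14)=14,f(7)=7,f(2)=2,f(1)=1 ⇒ 24
[q^15] f(15)=15,f(5)=5,f(3)=3,f(1)=1 ⇒ 24

7, 15, 12, 28, 24, 24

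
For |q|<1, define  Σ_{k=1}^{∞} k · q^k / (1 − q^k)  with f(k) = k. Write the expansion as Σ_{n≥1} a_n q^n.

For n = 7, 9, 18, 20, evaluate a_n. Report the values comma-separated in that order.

8, 13, 39, 42

n=7: 1·7 7·1  f→[1+7]=8
d|9:{9,3,1}  Σf=9+3+1=13
[q^18] f(1)=1,f(2)=2,f(3)=3,f(6)=6,f(9)=9,f(18)=18 ⇒ 39
n=20: 1·20 2·10 4·5 5·4 10·2 20·1  f→[1+2+4+5+10+20]=42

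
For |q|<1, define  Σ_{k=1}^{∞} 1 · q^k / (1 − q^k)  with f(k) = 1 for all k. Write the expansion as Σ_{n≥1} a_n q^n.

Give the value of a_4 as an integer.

q^4  k|4↦f(k): 4:1 2:1 1:1  a_4=3

a_4 = 3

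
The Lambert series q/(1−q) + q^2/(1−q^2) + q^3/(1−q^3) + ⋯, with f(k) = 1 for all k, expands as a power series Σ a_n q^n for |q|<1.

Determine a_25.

d|25:{25,5,1}  Σf=1+1+1=3

a_25 = 3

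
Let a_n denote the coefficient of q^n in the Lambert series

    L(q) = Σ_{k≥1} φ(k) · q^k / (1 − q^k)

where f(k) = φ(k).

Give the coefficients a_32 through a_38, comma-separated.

[q^32] φ(1)=1,φ(2)=1,φ(4)=2,φ(8)=4,φ(16)=8,φ(32)=16 ⇒ 32
n=33: 1·33 3·11 11·3 33·1  φ→[1+2+10+20]=33
[q^34] φ(1)=1,φ(2)=1,φ(17)=16,φ(34)=16 ⇒ 34
d|35:{1,5,7,35}  Σφ=1+4+6+24=35
d|36:{36,18,12,9,6,4,3,2,1}  Σφ=12+6+4+6+2+2+2+1+1=36
n=37: 1·37 37·1  φ→[1+36]=37
n=38: 38·1 19·2 2·19 1·38  φ→[18+18+1+1]=38

32, 33, 34, 35, 36, 37, 38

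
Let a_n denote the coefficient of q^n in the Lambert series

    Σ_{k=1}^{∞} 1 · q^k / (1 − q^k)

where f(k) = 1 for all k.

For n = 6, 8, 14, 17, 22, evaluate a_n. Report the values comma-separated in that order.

4, 4, 4, 2, 4

q^6  k|6↦f(k): 6:1 3:1 2:1 1:1  a_6=4
n=8: 8·1 4·2 2·4 1·8  f→[1+1+1+1]=4
[q^14] f(14)=1,f(7)=1,f(2)=1,f(1)=1 ⇒ 4
q^17  k|17↦f(k): 17:1 1:1  a_17=2
n=22: 1·22 2·11 11·2 22·1  f→[1+1+1+1]=4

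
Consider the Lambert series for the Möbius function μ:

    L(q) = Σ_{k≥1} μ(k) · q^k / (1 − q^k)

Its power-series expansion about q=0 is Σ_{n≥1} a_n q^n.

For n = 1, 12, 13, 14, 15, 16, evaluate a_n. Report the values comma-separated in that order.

[q^1] μ(1)=1 ⇒ 1
[q^12] μ(1)=1,μ(2)=-1,μ(3)=-1,μ(4)=0,μ(6)=1,μ(12)=0 ⇒ 0
[q^13] μ(13)=-1,μ(1)=1 ⇒ 0
n=14: 14·1 7·2 2·7 1·14  μ→[1+(-1)+(-1)+1]=0
q^15  k|15↦μ(k): 15:1 5:-1 3:-1 1:1  a_15=0
n=16: 16·1 8·2 4·4 2·8 1·16  μ→[0+0+0+(-1)+1]=0

1, 0, 0, 0, 0, 0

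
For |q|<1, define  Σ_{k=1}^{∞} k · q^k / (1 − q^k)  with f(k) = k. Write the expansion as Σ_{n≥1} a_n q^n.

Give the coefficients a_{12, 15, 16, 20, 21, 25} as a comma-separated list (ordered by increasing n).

[q^12] f(12)=12,f(6)=6,f(4)=4,f(3)=3,f(2)=2,f(1)=1 ⇒ 28
q^15  k|15↦f(k): 15:15 5:5 3:3 1:1  a_15=24
n=16: 16·1 8·2 4·4 2·8 1·16  f→[16+8+4+2+1]=31
q^20  k|20↦f(k): 20:20 10:10 5:5 4:4 2:2 1:1  a_20=42
q^21  k|21↦f(k): 21:21 7:7 3:3 1:1  a_21=32
q^25  k|25↦f(k): 1:1 5:5 25:25  a_25=31

28, 24, 31, 42, 32, 31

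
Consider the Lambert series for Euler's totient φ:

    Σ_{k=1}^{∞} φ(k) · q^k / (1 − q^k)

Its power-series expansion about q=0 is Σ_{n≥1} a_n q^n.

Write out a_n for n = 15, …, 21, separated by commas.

n=15: 1·15 3·5 5·3 15·1  φ→[1+2+4+8]=15
d|16:{16,8,4,2,1}  Σφ=8+4+2+1+1=16
q^17  k|17↦φ(k): 17:16 1:1  a_17=17
n=18: 18·1 9·2 6·3 3·6 2·9 1·18  φ→[6+6+2+2+1+1]=18
n=19: 19·1 1·19  φ→[18+1]=19
[q^20] φ(1)=1,φ(2)=1,φ(4)=2,φ(5)=4,φ(10)=4,φ(20)=8 ⇒ 20
q^21  k|21↦φ(k): 21:12 7:6 3:2 1:1  a_21=21

15, 16, 17, 18, 19, 20, 21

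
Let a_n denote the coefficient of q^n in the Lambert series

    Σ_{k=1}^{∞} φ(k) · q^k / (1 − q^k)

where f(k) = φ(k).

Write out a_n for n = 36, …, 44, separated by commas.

d|36:{36,18,12,9,6,4,3,2,1}  Σφ=12+6+4+6+2+2+2+1+1=36
n=37: 1·37 37·1  φ→[1+36]=37
n=38: 38·1 19·2 2·19 1·38  φ→[18+18+1+1]=38
d|39:{39,13,3,1}  Σφ=24+12+2+1=39
[q^40] φ(1)=1,φ(2)=1,φ(4)=2,φ(5)=4,φ(8)=4,φ(10)=4,φ(20)=8,φ(40)=16 ⇒ 40
d|41:{41,1}  Σφ=40+1=41
q^42  k|42↦φ(k): 1:1 2:1 3:2 6:2 7:6 14:6 21:12 42:12  a_42=42
[q^43] φ(1)=1,φ(43)=42 ⇒ 43
q^44  k|44↦φ(k): 44:20 22:10 11:10 4:2 2:1 1:1  a_44=44

36, 37, 38, 39, 40, 41, 42, 43, 44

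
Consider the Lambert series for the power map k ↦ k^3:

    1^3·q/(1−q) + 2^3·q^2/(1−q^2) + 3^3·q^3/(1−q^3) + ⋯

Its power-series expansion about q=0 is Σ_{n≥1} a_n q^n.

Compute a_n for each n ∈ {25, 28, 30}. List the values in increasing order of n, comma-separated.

15751, 25112, 31752

q^25  k|25↦f(k): 1:1 5:125 25:15625  a_25=15751
q^28  k|28↦f(k): 28:21952 14:2744 7:343 4:64 2:8 1:1  a_28=25112
n=30: 30·1 15·2 10·3 6·5 5·6 3·10 2·15 1·30  f→[27000+3375+1000+216+125+27+8+1]=31752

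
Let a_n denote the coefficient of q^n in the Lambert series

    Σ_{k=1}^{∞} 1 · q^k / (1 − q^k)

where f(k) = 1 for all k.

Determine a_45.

[q^45] f(45)=1,f(15)=1,f(9)=1,f(5)=1,f(3)=1,f(1)=1 ⇒ 6

a_45 = 6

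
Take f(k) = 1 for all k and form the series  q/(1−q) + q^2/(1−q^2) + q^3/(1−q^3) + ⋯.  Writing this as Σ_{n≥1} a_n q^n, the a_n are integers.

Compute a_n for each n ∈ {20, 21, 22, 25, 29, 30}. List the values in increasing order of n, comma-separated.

6, 4, 4, 3, 2, 8

d|20:{1,2,4,5,10,20}  Σf=1+1+1+1+1+1=6
q^21  k|21↦f(k): 21:1 7:1 3:1 1:1  a_21=4
[q^22] f(1)=1,f(2)=1,f(11)=1,f(22)=1 ⇒ 4
d|25:{25,5,1}  Σf=1+1+1=3
q^29  k|29↦f(k): 1:1 29:1  a_29=2
q^30  k|30↦f(k): 30:1 15:1 10:1 6:1 5:1 3:1 2:1 1:1  a_30=8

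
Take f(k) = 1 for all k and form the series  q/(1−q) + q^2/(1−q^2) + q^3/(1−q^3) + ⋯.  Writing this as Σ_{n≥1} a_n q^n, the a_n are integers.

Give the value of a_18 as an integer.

[q^18] f(18)=1,f(9)=1,f(6)=1,f(3)=1,f(2)=1,f(1)=1 ⇒ 6

a_18 = 6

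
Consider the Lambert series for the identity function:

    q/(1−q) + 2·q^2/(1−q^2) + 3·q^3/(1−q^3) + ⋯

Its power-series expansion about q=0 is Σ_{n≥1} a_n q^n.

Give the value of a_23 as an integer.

a_23 = 24

[q^23] f(23)=23,f(1)=1 ⇒ 24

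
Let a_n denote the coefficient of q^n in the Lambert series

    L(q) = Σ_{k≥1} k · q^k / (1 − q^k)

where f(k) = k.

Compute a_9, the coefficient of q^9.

a_9 = 13

q^9  k|9↦f(k): 9:9 3:3 1:1  a_9=13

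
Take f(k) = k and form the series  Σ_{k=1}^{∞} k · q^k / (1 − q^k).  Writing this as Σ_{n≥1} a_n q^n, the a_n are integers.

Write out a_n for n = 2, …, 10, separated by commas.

3, 4, 7, 6, 12, 8, 15, 13, 18

d|2:{1,2}  Σf=1+2=3
n=3: 3·1 1·3  f→[3+1]=4
n=4: 4·1 2·2 1·4  f→[4+2+1]=7
q^5  k|5↦f(k): 5:5 1:1  a_5=6
n=6: 1·6 2·3 3·2 6·1  f→[1+2+3+6]=12
n=7: 7·1 1·7  f→[7+1]=8
q^8  k|8↦f(k): 8:8 4:4 2:2 1:1  a_8=15
[q^9] f(9)=9,f(3)=3,f(1)=1 ⇒ 13
q^10  k|10↦f(k): 1:1 2:2 5:5 10:10  a_10=18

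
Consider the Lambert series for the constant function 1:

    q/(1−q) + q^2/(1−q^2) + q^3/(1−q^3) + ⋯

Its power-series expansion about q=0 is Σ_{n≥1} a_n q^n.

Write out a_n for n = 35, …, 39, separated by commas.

[q^35] f(35)=1,f(7)=1,f(5)=1,f(1)=1 ⇒ 4
q^36  k|36↦f(k): 36:1 18:1 12:1 9:1 6:1 4:1 3:1 2:1 1:1  a_36=9
[q^37] f(37)=1,f(1)=1 ⇒ 2
n=38: 38·1 19·2 2·19 1·38  f→[1+1+1+1]=4
d|39:{39,13,3,1}  Σf=1+1+1+1=4

4, 9, 2, 4, 4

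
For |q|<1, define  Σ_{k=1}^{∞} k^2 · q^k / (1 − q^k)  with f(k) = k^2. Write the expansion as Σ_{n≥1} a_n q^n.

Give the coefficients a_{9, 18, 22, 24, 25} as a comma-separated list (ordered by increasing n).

d|9:{1,3,9}  Σf=1+9+81=91
[q^18] f(18)=324,f(9)=81,f(6)=36,f(3)=9,f(2)=4,f(1)=1 ⇒ 455
d|22:{22,11,2,1}  Σf=484+121+4+1=610
d|24:{24,12,8,6,4,3,2,1}  Σf=576+144+64+36+16+9+4+1=850
n=25: 25·1 5·5 1·25  f→[625+25+1]=651

91, 455, 610, 850, 651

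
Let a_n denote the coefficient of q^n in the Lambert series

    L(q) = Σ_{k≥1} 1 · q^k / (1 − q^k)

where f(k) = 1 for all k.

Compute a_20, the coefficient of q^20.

q^20  k|20↦f(k): 20:1 10:1 5:1 4:1 2:1 1:1  a_20=6

a_20 = 6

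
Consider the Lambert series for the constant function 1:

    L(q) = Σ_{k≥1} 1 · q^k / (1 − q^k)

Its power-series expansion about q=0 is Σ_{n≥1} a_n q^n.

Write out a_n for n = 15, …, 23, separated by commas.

q^15  k|15↦f(k): 1:1 3:1 5:1 15:1  a_15=4
d|16:{16,8,4,2,1}  Σf=1+1+1+1+1=5
[q^17] f(17)=1,f(1)=1 ⇒ 2
[q^18] f(1)=1,f(2)=1,f(3)=1,f(6)=1,f(9)=1,f(18)=1 ⇒ 6
d|19:{1,19}  Σf=1+1=2
n=20: 20·1 10·2 5·4 4·5 2·10 1·20  f→[1+1+1+1+1+1]=6
[q^21] f(21)=1,f(7)=1,f(3)=1,f(1)=1 ⇒ 4
q^22  k|22↦f(k): 1:1 2:1 11:1 22:1  a_22=4
q^23  k|23↦f(k): 1:1 23:1  a_23=2

4, 5, 2, 6, 2, 6, 4, 4, 2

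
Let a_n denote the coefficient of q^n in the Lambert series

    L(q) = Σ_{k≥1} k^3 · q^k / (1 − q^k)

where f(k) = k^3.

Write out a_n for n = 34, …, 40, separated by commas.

d|34:{1,2,17,34}  Σf=1+8+4913+39304=44226
[q^35] f(1)=1,f(5)=125,f(7)=343,f(35)=42875 ⇒ 43344
n=36: 36·1 18·2 12·3 9·4 6·6 4·9 3·12 2·18 1·36  f→[46656+5832+1728+729+216+64+27+8+1]=55261
[q^37] f(1)=1,f(37)=50653 ⇒ 50654
q^38  k|38↦f(k): 38:54872 19:6859 2:8 1:1  a_38=61740
n=39: 39·1 13·3 3·13 1·39  f→[59319+2197+27+1]=61544
[q^40] f(40)=64000,f(20)=8000,f(10)=1000,f(8)=512,f(5)=125,f(4)=64,f(2)=8,f(1)=1 ⇒ 73710

44226, 43344, 55261, 50654, 61740, 61544, 73710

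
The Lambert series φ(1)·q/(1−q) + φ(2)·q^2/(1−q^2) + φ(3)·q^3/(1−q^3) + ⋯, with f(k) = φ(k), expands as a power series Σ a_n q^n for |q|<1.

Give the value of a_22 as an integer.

q^22  k|22↦φ(k): 1:1 2:1 11:10 22:10  a_22=22

a_22 = 22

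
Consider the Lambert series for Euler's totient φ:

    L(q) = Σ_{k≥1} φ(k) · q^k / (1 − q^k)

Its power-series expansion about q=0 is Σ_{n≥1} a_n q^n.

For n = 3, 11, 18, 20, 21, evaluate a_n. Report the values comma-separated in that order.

d|3:{3,1}  Σφ=2+1=3
q^11  k|11↦φ(k): 11:10 1:1  a_11=11
q^18  k|18↦φ(k): 1:1 2:1 3:2 6:2 9:6 18:6  a_18=18
q^20  k|20↦φ(k): 20:8 10:4 5:4 4:2 2:1 1:1  a_20=20
[q^21] φ(21)=12,φ(7)=6,φ(3)=2,φ(1)=1 ⇒ 21

3, 11, 18, 20, 21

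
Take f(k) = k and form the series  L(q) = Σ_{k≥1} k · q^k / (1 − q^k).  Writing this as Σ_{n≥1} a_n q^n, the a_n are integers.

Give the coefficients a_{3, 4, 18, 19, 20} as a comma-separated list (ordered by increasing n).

4, 7, 39, 20, 42

[q^3] f(3)=3,f(1)=1 ⇒ 4
d|4:{1,2,4}  Σf=1+2+4=7
[q^18] f(1)=1,f(2)=2,f(3)=3,f(6)=6,f(9)=9,f(18)=18 ⇒ 39
[q^19] f(1)=1,f(19)=19 ⇒ 20
q^20  k|20↦f(k): 1:1 2:2 4:4 5:5 10:10 20:20  a_20=42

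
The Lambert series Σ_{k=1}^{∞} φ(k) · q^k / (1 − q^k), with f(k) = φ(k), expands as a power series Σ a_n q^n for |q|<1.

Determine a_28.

q^28  k|28↦φ(k): 28:12 14:6 7:6 4:2 2:1 1:1  a_28=28

a_28 = 28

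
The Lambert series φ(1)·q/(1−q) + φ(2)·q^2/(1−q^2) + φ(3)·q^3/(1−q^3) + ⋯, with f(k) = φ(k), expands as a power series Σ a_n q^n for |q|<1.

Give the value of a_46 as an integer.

d|46:{1,2,23,46}  Σφ=1+1+22+22=46

a_46 = 46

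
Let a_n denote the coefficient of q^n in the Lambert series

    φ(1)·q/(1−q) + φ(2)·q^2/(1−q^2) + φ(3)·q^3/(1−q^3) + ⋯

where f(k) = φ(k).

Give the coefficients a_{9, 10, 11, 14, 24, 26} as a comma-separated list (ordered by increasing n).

q^9  k|9↦φ(k): 1:1 3:2 9:6  a_9=9
n=10: 1·10 2·5 5·2 10·1  φ→[1+1+4+4]=10
q^11  k|11↦φ(k): 1:1 11:10  a_11=11
d|14:{14,7,2,1}  Σφ=6+6+1+1=14
[q^24] φ(1)=1,φ(2)=1,φ(3)=2,φ(4)=2,φ(6)=2,φ(8)=4,φ(12)=4,φ(24)=8 ⇒ 24
[q^26] φ(1)=1,φ(2)=1,φ(13)=12,φ(26)=12 ⇒ 26

9, 10, 11, 14, 24, 26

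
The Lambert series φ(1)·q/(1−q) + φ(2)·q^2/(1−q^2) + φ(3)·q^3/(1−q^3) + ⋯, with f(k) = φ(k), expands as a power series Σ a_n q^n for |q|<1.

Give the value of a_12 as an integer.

n=12: 1·12 2·6 3·4 4·3 6·2 12·1  φ→[1+1+2+2+2+4]=12

a_12 = 12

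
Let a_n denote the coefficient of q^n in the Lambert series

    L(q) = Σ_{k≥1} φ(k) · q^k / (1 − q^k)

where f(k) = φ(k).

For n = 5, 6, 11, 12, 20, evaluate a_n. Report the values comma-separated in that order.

d|5:{1,5}  Σφ=1+4=5
n=6: 6·1 3·2 2·3 1·6  φ→[2+2+1+1]=6
q^11  k|11↦φ(k): 1:1 11:10  a_11=11
n=12: 12·1 6·2 4·3 3·4 2·6 1·12  φ→[4+2+2+2+1+1]=12
n=20: 1·20 2·10 4·5 5·4 10·2 20·1  φ→[1+1+2+4+4+8]=20

5, 6, 11, 12, 20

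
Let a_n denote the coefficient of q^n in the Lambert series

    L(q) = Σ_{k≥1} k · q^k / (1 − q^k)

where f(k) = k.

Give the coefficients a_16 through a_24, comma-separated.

31, 18, 39, 20, 42, 32, 36, 24, 60

d|16:{1,2,4,8,16}  Σf=1+2+4+8+16=31
[q^17] f(17)=17,f(1)=1 ⇒ 18
q^18  k|18↦f(k): 18:18 9:9 6:6 3:3 2:2 1:1  a_18=39
d|19:{19,1}  Σf=19+1=20
d|20:{1,2,4,5,10,20}  Σf=1+2+4+5+10+20=42
d|21:{21,7,3,1}  Σf=21+7+3+1=32
d|22:{22,11,2,1}  Σf=22+11+2+1=36
[q^23] f(1)=1,f(23)=23 ⇒ 24
[q^24] f(24)=24,f(12)=12,f(8)=8,f(6)=6,f(4)=4,f(3)=3,f(2)=2,f(1)=1 ⇒ 60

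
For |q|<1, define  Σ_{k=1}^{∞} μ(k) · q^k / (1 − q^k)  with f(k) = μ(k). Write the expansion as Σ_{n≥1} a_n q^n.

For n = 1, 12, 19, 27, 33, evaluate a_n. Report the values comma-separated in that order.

1, 0, 0, 0, 0

n=1: 1·1  μ→[1]=1
d|12:{1,2,3,4,6,12}  Σμ=1+(-1)+(-1)+0+1+0=0
[q^19] μ(1)=1,μ(19)=-1 ⇒ 0
d|27:{1,3,9,27}  Σμ=1+(-1)+0+0=0
[q^33] μ(33)=1,μ(11)=-1,μ(3)=-1,μ(1)=1 ⇒ 0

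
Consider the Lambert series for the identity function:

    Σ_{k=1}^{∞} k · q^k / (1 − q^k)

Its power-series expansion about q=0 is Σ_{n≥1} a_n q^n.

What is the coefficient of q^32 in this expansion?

a_32 = 63

q^32  k|32↦f(k): 1:1 2:2 4:4 8:8 16:16 32:32  a_32=63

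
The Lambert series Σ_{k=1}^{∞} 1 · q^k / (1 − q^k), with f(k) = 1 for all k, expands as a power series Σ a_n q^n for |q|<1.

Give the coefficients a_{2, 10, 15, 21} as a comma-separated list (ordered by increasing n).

2, 4, 4, 4

[q^2] f(2)=1,f(1)=1 ⇒ 2
[q^10] f(1)=1,f(2)=1,f(5)=1,f(10)=1 ⇒ 4
[q^15] f(1)=1,f(3)=1,f(5)=1,f(15)=1 ⇒ 4
n=21: 1·21 3·7 7·3 21·1  f→[1+1+1+1]=4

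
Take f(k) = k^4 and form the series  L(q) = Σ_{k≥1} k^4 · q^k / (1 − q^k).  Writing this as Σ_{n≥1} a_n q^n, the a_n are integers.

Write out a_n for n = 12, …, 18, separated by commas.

22386, 28562, 40834, 51332, 69905, 83522, 112931

q^12  k|12↦f(k): 1:1 2:16 3:81 4:256 6:1296 12:20736  a_12=22386
n=13: 13·1 1·13  f→[28561+1]=28562
[q^14] f(1)=1,f(2)=16,f(7)=2401,f(14)=38416 ⇒ 40834
d|15:{1,3,5,15}  Σf=1+81+625+50625=51332
n=16: 16·1 8·2 4·4 2·8 1·16  f→[65536+4096+256+16+1]=69905
n=17: 1·17 17·1  f→[1+83521]=83522
[q^18] f(18)=104976,f(9)=6561,f(6)=1296,f(3)=81,f(2)=16,f(1)=1 ⇒ 112931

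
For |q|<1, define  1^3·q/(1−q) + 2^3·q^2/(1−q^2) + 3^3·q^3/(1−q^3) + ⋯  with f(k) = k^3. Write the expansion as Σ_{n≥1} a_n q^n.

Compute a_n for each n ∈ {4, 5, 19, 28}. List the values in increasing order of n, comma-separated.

d|4:{1,2,4}  Σf=1+8+64=73
q^5  k|5↦f(k): 1:1 5:125  a_5=126
n=19: 19·1 1·19  f→[6859+1]=6860
q^28  k|28↦f(k): 28:21952 14:2744 7:343 4:64 2:8 1:1  a_28=25112

73, 126, 6860, 25112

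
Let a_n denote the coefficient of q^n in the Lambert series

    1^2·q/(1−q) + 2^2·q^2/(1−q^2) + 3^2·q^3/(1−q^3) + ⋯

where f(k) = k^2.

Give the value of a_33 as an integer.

[q^33] f(1)=1,f(3)=9,f(11)=121,f(33)=1089 ⇒ 1220

a_33 = 1220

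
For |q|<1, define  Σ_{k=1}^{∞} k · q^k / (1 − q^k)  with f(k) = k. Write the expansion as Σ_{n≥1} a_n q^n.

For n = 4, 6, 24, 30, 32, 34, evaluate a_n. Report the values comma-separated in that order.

[q^4] f(1)=1,f(2)=2,f(4)=4 ⇒ 7
n=6: 6·1 3·2 2·3 1·6  f→[6+3+2+1]=12
n=24: 24·1 12·2 8·3 6·4 4·6 3·8 2·12 1·24  f→[24+12+8+6+4+3+2+1]=60
d|30:{30,15,10,6,5,3,2,1}  Σf=30+15+10+6+5+3+2+1=72
[q^32] f(1)=1,f(2)=2,f(4)=4,f(8)=8,f(16)=16,f(32)=32 ⇒ 63
n=34: 1·34 2·17 17·2 34·1  f→[1+2+17+34]=54

7, 12, 60, 72, 63, 54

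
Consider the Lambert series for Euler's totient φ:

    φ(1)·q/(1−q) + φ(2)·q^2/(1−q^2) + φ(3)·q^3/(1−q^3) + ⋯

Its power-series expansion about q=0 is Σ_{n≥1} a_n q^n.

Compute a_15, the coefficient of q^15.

n=15: 15·1 5·3 3·5 1·15  φ→[8+4+2+1]=15

a_15 = 15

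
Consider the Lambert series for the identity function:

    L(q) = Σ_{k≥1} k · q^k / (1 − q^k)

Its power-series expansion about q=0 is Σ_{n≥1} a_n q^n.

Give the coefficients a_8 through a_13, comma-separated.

q^8  k|8↦f(k): 8:8 4:4 2:2 1:1  a_8=15
[q^9] f(9)=9,f(3)=3,f(1)=1 ⇒ 13
[q^10] f(10)=10,f(5)=5,f(2)=2,f(1)=1 ⇒ 18
[q^11] f(1)=1,f(11)=11 ⇒ 12
[q^12] f(1)=1,f(2)=2,f(3)=3,f(4)=4,f(6)=6,f(12)=12 ⇒ 28
n=13: 13·1 1·13  f→[13+1]=14

15, 13, 18, 12, 28, 14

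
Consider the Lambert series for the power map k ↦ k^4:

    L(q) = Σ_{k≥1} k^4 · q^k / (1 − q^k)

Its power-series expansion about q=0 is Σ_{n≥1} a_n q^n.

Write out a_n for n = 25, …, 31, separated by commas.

391251, 485554, 538084, 655746, 707282, 872644, 923522

d|25:{1,5,25}  Σf=1+625+390625=391251
[q^26] f(26)=456976,f(13)=28561,f(2)=16,f(1)=1 ⇒ 485554
d|27:{27,9,3,1}  Σf=531441+6561+81+1=538084
[q^28] f(1)=1,f(2)=16,f(4)=256,f(7)=2401,f(14)=38416,f(28)=614656 ⇒ 655746
[q^29] f(1)=1,f(29)=707281 ⇒ 707282
q^30  k|30↦f(k): 30:810000 15:50625 10:10000 6:1296 5:625 3:81 2:16 1:1  a_30=872644
q^31  k|31↦f(k): 1:1 31:923521  a_31=923522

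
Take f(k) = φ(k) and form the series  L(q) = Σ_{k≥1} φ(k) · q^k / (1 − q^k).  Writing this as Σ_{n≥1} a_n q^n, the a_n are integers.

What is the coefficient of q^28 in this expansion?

[q^28] φ(28)=12,φ(14)=6,φ(7)=6,φ(4)=2,φ(2)=1,φ(1)=1 ⇒ 28

a_28 = 28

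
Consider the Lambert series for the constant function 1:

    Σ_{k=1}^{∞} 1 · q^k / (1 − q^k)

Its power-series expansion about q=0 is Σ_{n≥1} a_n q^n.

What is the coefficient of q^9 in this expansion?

a_9 = 3

d|9:{9,3,1}  Σf=1+1+1=3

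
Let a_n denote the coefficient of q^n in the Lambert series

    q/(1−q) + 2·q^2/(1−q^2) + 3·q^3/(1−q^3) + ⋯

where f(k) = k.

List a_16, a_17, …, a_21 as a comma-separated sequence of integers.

n=16: 1·16 2·8 4·4 8·2 16·1  f→[1+2+4+8+16]=31
n=17: 17·1 1·17  f→[17+1]=18
d|18:{1,2,3,6,9,18}  Σf=1+2+3+6+9+18=39
q^19  k|19↦f(k): 19:19 1:1  a_19=20
d|20:{1,2,4,5,10,20}  Σf=1+2+4+5+10+20=42
n=21: 1·21 3·7 7·3 21·1  f→[1+3+7+21]=32

31, 18, 39, 20, 42, 32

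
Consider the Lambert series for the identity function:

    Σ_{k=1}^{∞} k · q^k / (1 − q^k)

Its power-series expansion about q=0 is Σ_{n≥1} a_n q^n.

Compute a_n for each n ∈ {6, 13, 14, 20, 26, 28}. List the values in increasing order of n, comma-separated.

[q^6] f(1)=1,f(2)=2,f(3)=3,f(6)=6 ⇒ 12
q^13  k|13↦f(k): 1:1 13:13  a_13=14
[q^14] f(14)=14,f(7)=7,f(2)=2,f(1)=1 ⇒ 24
[q^20] f(20)=20,f(10)=10,f(5)=5,f(4)=4,f(2)=2,f(1)=1 ⇒ 42
d|26:{1,2,13,26}  Σf=1+2+13+26=42
n=28: 28·1 14·2 7·4 4·7 2·14 1·28  f→[28+14+7+4+2+1]=56

12, 14, 24, 42, 42, 56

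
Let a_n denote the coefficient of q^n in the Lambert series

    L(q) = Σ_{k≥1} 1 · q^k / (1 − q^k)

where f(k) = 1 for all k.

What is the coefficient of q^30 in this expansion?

q^30  k|30↦f(k): 1:1 2:1 3:1 5:1 6:1 10:1 15:1 30:1  a_30=8

a_30 = 8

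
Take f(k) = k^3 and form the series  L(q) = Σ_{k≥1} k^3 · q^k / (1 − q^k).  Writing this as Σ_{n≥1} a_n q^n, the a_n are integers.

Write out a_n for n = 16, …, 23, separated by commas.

q^16  k|16↦f(k): 1:1 2:8 4:64 8:512 16:4096  a_16=4681
q^17  k|17↦f(k): 17:4913 1:1  a_17=4914
n=18: 18·1 9·2 6·3 3·6 2·9 1·18  f→[5832+729+216+27+8+1]=6813
[q^19] f(19)=6859,f(1)=1 ⇒ 6860
[q^20] f(20)=8000,f(10)=1000,f(5)=125,f(4)=64,f(2)=8,f(1)=1 ⇒ 9198
[q^21] f(1)=1,f(3)=27,f(7)=343,f(21)=9261 ⇒ 9632
[q^22] f(22)=10648,f(11)=1331,f(2)=8,f(1)=1 ⇒ 11988
d|23:{1,23}  Σf=1+12167=12168

4681, 4914, 6813, 6860, 9198, 9632, 11988, 12168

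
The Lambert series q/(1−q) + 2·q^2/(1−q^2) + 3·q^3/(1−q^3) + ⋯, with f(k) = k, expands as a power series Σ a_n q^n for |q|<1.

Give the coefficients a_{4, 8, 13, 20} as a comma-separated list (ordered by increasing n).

n=4: 1·4 2·2 4·1  f→[1+2+4]=7
d|8:{8,4,2,1}  Σf=8+4+2+1=15
[q^13] f(1)=1,f(13)=13 ⇒ 14
q^20  k|20↦f(k): 1:1 2:2 4:4 5:5 10:10 20:20  a_20=42

7, 15, 14, 42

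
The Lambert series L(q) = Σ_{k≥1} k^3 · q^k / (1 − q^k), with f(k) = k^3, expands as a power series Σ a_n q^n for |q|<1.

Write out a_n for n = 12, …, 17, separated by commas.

2044, 2198, 3096, 3528, 4681, 4914

[q^12] f(1)=1,f(2)=8,f(3)=27,f(4)=64,f(6)=216,f(12)=1728 ⇒ 2044
[q^13] f(13)=2197,f(1)=1 ⇒ 2198
d|14:{1,2,7,14}  Σf=1+8+343+2744=3096
d|15:{15,5,3,1}  Σf=3375+125+27+1=3528
q^16  k|16↦f(k): 1:1 2:8 4:64 8:512 16:4096  a_16=4681
q^17  k|17↦f(k): 17:4913 1:1  a_17=4914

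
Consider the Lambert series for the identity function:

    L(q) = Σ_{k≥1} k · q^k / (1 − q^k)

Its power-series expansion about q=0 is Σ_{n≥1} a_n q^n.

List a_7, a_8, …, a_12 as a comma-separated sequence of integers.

8, 15, 13, 18, 12, 28

n=7: 1·7 7·1  f→[1+7]=8
n=8: 8·1 4·2 2·4 1·8  f→[8+4+2+1]=15
q^9  k|9↦f(k): 1:1 3:3 9:9  a_9=13
[q^10] f(10)=10,f(5)=5,f(2)=2,f(1)=1 ⇒ 18
n=11: 11·1 1·11  f→[11+1]=12
q^12  k|12↦f(k): 12:12 6:6 4:4 3:3 2:2 1:1  a_12=28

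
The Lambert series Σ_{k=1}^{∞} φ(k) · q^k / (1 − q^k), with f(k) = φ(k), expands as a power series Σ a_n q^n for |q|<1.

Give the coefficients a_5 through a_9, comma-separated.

d|5:{5,1}  Σφ=4+1=5
[q^6] φ(6)=2,φ(3)=2,φ(2)=1,φ(1)=1 ⇒ 6
[q^7] φ(1)=1,φ(7)=6 ⇒ 7
d|8:{1,2,4,8}  Σφ=1+1+2+4=8
d|9:{1,3,9}  Σφ=1+2+6=9

5, 6, 7, 8, 9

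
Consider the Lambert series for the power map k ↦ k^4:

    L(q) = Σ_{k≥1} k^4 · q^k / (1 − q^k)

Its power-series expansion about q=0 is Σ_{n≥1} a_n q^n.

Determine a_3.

q^3  k|3↦f(k): 3:81 1:1  a_3=82

a_3 = 82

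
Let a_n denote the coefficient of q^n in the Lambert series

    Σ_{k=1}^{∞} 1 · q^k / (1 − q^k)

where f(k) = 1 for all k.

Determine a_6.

[q^6] f(6)=1,f(3)=1,f(2)=1,f(1)=1 ⇒ 4

a_6 = 4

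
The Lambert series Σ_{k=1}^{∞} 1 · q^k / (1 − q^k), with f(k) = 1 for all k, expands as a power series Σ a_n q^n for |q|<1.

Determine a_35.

a_35 = 4

q^35  k|35↦f(k): 35:1 7:1 5:1 1:1  a_35=4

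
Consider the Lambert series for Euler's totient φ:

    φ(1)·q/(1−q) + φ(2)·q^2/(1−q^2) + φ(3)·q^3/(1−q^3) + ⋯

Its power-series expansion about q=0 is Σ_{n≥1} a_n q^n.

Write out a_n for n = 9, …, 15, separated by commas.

n=9: 1·9 3·3 9·1  φ→[1+2+6]=9
d|10:{10,5,2,1}  Σφ=4+4+1+1=10
d|11:{11,1}  Σφ=10+1=11
q^12  k|12↦φ(k): 12:4 6:2 4:2 3:2 2:1 1:1  a_12=12
[q^13] φ(1)=1,φ(13)=12 ⇒ 13
n=14: 1·14 2·7 7·2 14·1  φ→[1+1+6+6]=14
[q^15] φ(1)=1,φ(3)=2,φ(5)=4,φ(15)=8 ⇒ 15

9, 10, 11, 12, 13, 14, 15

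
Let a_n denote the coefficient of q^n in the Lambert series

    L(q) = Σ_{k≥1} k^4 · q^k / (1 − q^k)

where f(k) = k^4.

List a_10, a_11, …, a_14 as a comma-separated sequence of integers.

d|10:{10,5,2,1}  Σf=10000+625+16+1=10642
[q^11] f(1)=1,f(11)=14641 ⇒ 14642
[q^12] f(12)=20736,f(6)=1296,f(4)=256,f(3)=81,f(2)=16,f(1)=1 ⇒ 22386
n=13: 13·1 1·13  f→[28561+1]=28562
n=14: 1·14 2·7 7·2 14·1  f→[1+16+2401+38416]=40834

10642, 14642, 22386, 28562, 40834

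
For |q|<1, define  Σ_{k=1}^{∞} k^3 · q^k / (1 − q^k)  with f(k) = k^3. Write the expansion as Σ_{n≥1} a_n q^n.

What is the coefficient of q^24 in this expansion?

a_24 = 16380

n=24: 1·24 2·12 3·8 4·6 6·4 8·3 12·2 24·1  f→[1+8+27+64+216+512+1728+13824]=16380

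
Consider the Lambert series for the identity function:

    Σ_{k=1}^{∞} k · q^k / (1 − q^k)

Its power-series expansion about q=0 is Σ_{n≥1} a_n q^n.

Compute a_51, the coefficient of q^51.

d|51:{1,3,17,51}  Σf=1+3+17+51=72

a_51 = 72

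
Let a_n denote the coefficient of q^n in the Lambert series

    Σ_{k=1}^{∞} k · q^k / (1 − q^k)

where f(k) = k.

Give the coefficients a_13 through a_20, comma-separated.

n=13: 13·1 1·13  f→[13+1]=14
n=14: 1·14 2·7 7·2 14·1  f→[1+2+7+14]=24
[q^15] f(1)=1,f(3)=3,f(5)=5,f(15)=15 ⇒ 24
q^16  k|16↦f(k): 16:16 8:8 4:4 2:2 1:1  a_16=31
q^17  k|17↦f(k): 1:1 17:17  a_17=18
[q^18] f(18)=18,f(9)=9,f(6)=6,f(3)=3,f(2)=2,f(1)=1 ⇒ 39
n=19: 1·19 19·1  f→[1+19]=20
d|20:{1,2,4,5,10,20}  Σf=1+2+4+5+10+20=42

14, 24, 24, 31, 18, 39, 20, 42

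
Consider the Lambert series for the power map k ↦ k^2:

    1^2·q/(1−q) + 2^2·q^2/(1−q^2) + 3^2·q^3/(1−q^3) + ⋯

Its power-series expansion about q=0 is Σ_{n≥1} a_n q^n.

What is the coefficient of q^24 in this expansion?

a_24 = 850

q^24  k|24↦f(k): 1:1 2:4 3:9 4:16 6:36 8:64 12:144 24:576  a_24=850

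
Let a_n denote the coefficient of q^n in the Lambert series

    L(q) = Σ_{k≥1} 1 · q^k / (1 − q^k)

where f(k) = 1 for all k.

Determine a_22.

q^22  k|22↦f(k): 22:1 11:1 2:1 1:1  a_22=4

a_22 = 4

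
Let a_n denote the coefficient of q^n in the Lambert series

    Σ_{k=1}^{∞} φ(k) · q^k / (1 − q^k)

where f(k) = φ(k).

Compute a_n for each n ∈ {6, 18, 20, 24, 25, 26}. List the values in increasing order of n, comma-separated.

q^6  k|6↦φ(k): 6:2 3:2 2:1 1:1  a_6=6
n=18: 18·1 9·2 6·3 3·6 2·9 1·18  φ→[6+6+2+2+1+1]=18
q^20  k|20↦φ(k): 1:1 2:1 4:2 5:4 10:4 20:8  a_20=20
[q^24] φ(24)=8,φ(12)=4,φ(8)=4,φ(6)=2,φ(4)=2,φ(3)=2,φ(2)=1,φ(1)=1 ⇒ 24
n=25: 1·25 5·5 25·1  φ→[1+4+20]=25
n=26: 26·1 13·2 2·13 1·26  φ→[12+12+1+1]=26

6, 18, 20, 24, 25, 26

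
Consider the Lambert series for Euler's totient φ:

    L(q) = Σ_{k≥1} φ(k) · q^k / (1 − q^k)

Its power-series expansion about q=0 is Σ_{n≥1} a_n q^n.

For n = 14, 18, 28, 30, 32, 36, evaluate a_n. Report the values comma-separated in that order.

q^14  k|14↦φ(k): 14:6 7:6 2:1 1:1  a_14=14
n=18: 1·18 2·9 3·6 6·3 9·2 18·1  φ→[1+1+2+2+6+6]=18
q^28  k|28↦φ(k): 28:12 14:6 7:6 4:2 2:1 1:1  a_28=28
n=30: 30·1 15·2 10·3 6·5 5·6 3·10 2·15 1·30  φ→[8+8+4+2+4+2+1+1]=30
q^32  k|32↦φ(k): 32:16 16:8 8:4 4:2 2:1 1:1  a_32=32
n=36: 1·36 2·18 3·12 4·9 6·6 9·4 12·3 18·2 36·1  φ→[1+1+2+2+2+6+4+6+12]=36

14, 18, 28, 30, 32, 36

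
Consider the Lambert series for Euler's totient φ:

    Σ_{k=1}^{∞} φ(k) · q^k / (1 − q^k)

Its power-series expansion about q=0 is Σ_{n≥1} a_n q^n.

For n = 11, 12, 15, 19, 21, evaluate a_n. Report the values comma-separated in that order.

[q^11] φ(11)=10,φ(1)=1 ⇒ 11
d|12:{12,6,4,3,2,1}  Σφ=4+2+2+2+1+1=12
[q^15] φ(1)=1,φ(3)=2,φ(5)=4,φ(15)=8 ⇒ 15
q^19  k|19↦φ(k): 19:18 1:1  a_19=19
n=21: 1·21 3·7 7·3 21·1  φ→[1+2+6+12]=21

11, 12, 15, 19, 21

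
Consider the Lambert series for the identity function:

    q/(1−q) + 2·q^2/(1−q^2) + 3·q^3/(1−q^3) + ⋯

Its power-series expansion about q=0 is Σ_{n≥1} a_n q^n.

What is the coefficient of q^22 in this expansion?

[q^22] f(22)=22,f(11)=11,f(2)=2,f(1)=1 ⇒ 36

a_22 = 36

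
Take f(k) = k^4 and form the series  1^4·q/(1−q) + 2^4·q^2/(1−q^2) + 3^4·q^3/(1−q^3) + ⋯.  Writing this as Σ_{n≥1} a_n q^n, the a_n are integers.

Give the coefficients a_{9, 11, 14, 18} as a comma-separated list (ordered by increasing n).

6643, 14642, 40834, 112931

[q^9] f(1)=1,f(3)=81,f(9)=6561 ⇒ 6643
n=11: 1·11 11·1  f→[1+14641]=14642
q^14  k|14↦f(k): 1:1 2:16 7:2401 14:38416  a_14=40834
q^18  k|18↦f(k): 1:1 2:16 3:81 6:1296 9:6561 18:104976  a_18=112931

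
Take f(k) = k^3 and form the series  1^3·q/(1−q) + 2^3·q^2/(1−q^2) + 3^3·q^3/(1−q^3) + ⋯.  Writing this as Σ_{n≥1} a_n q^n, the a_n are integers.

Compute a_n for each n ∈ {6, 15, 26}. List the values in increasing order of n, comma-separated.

252, 3528, 19782

q^6  k|6↦f(k): 6:216 3:27 2:8 1:1  a_6=252
[q^15] f(1)=1,f(3)=27,f(5)=125,f(15)=3375 ⇒ 3528
n=26: 1·26 2·13 13·2 26·1  f→[1+8+2197+17576]=19782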